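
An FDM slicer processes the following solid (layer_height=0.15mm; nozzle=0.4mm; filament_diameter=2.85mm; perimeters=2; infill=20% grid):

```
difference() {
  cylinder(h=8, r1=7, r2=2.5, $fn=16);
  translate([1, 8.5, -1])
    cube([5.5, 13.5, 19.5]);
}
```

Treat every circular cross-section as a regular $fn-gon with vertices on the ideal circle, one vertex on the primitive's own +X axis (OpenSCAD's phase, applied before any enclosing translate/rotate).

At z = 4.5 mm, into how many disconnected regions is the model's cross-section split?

At z = 4.5 mm: the cone: at t=0.562 of its height the radius interpolates to r₁+(r₂−r₁)t = 4.469, giving a regular 16-gon of that circumradius; the cube at (1, 8.5) (footprint 5.5×13.5) is included at this height; Taking the first minus the rest: starting from the cone, the 5.5×13.5 cube at (1, 8.5) misses the remaining region (no effect) — 1 connected region. The result has 1 disconnected region.

1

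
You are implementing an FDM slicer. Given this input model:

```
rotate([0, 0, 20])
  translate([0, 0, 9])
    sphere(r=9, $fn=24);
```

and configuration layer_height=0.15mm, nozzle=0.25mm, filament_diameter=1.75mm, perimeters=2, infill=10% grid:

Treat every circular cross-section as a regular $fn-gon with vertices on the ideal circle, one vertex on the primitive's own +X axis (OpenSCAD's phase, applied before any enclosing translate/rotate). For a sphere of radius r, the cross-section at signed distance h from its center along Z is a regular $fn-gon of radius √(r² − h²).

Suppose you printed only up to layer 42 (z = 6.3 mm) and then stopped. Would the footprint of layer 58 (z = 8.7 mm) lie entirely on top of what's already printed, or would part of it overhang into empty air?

part overhangs

Compare the two slices. At z = 6.3: the r=9 sphere contributes a regular 24-gon of circumradius √(9²−2.7²) = 8.585 (area = (24/2)·8.585²·sin(360°/24) = 228.93 mm²); (whole slice rotated 20° about Z — lengths, areas and connectivity unchanged). At z = 8.7: the r=9 sphere slices to a regular 24-gon of circumradius 8.995 (√(r²−h²) with h=0.3 from center) (area = (24/2)·8.995²·sin(360°/24) = 251.29 mm²); (whole slice rotated 20° about Z — lengths, areas and connectivity unchanged). Checking containment: at z = 8.7 the cross-section extends beyond the z = 6.3 cross-section by about 22.36 mm².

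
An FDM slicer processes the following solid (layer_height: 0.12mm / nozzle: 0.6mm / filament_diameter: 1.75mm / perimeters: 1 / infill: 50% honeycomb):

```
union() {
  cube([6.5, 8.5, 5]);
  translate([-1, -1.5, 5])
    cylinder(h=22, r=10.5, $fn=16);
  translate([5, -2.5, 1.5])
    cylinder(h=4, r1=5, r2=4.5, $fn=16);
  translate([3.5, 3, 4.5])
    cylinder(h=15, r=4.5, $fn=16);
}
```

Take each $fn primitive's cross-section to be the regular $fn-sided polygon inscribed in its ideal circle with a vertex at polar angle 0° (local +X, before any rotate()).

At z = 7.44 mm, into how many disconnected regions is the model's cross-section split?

1

At z = 7.44 mm: the cube does not reach this height (z outside [0, 5]); the r=10.5 cylinder at (-1, -1.5) contributes a regular 16-gon of circumradius 10.5; the cone at (5, -2.5) is not intersected at this z (z outside [1.5, 5.5]); the cylinder at (3.5, 3): section is a regular 16-gon, circumradius r=4.5; Merging all regions: the regions partially overlap (shared area 60.46 mm²), so overlapping operands fuse into one piece — 1 connected region. The result has 1 disconnected region.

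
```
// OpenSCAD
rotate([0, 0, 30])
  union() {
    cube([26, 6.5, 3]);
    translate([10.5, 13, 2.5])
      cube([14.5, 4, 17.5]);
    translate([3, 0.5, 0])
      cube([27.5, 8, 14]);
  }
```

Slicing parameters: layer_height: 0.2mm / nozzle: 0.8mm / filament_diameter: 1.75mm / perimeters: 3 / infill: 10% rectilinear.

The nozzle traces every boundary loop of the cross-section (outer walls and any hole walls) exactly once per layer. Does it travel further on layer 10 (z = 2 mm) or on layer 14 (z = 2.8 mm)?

Layer 10 (z = 2): the cube is present — its section is the full 26×6.5 rectangle (perimeter 65.00 mm); the cube at (10.5, 13) does not reach this height (z outside [2.5, 20]); the cube at (3, 0.5) is present — its section is the full 27.5×8 rectangle (perimeter 71.00 mm); Taking the union: the regions partially overlap (shared area 138.00 mm²), so the edge portions inside another operand are dropped and the merged outline is re-measured after clipping — boundary = 78.00 mm; (whole slice rotated 30° about Z — lengths, areas and connectivity unchanged). So its perimeter = 78.00 mm. Layer 14 (z = 2.8): the cube is present — its section is the full 26×6.5 rectangle (perimeter 65.00 mm); the cube at (10.5, 13) (footprint 14.5×4) is included at this height (perimeter 37.00 mm); the cube at (3, 0.5) is present — its section is the full 27.5×8 rectangle (perimeter 71.00 mm); Combining (union): the regions partially overlap (shared area 138.00 mm²), so the edge portions inside another operand are dropped and the merged outline is re-measured after clipping — boundary = 115.00 mm; (rotated 30° about Z; rotation is an isometry so areas/perimeters/island counts are preserved). So its perimeter = 115.00 mm. Layer 14 is larger (115.00 vs 78.00 mm).

layer 14 (z = 2.8 mm)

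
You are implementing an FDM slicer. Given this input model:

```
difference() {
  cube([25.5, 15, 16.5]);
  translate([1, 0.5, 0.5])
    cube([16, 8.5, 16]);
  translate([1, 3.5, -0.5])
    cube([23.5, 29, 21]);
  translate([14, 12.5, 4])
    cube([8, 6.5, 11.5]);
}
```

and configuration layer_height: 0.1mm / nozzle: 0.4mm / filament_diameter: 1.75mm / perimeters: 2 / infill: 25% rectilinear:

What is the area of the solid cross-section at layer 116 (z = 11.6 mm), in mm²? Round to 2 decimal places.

At z = 11.6 mm: the 25.5×15 cube contributes its full rectangle (area 382.50 mm²); the 16×8.5 cube at (1, 0.5) contributes its full rectangle (area 136.00 mm²); the cube at (1, 3.5) is present — its section is the full 23.5×29 rectangle (area 681.50 mm²); the cube at (14, 12.5) is present — its section is the full 8×6.5 rectangle (area 52.00 mm²); Subtracting the remaining from the first: starting from the 25.5×15 cube (382.50 mm²), the 16×8.5 cube at (1, 0.5) lies wholly inside it (removes its full 136.00 mm² and its 49.00 mm outline becomes a hole wall); the 23.5×29 cube at (1, 3.5) partially overlaps it — only the 182.25 mm² overlap (of its 681.50 mm²) is removed, clipping the outline; the 8×6.5 cube at (14, 12.5) misses the remaining region (no effect) — area = 64.25 mm². Overall, the cross-section is a single solid region. Net area = 64.25 mm².

64.25 mm²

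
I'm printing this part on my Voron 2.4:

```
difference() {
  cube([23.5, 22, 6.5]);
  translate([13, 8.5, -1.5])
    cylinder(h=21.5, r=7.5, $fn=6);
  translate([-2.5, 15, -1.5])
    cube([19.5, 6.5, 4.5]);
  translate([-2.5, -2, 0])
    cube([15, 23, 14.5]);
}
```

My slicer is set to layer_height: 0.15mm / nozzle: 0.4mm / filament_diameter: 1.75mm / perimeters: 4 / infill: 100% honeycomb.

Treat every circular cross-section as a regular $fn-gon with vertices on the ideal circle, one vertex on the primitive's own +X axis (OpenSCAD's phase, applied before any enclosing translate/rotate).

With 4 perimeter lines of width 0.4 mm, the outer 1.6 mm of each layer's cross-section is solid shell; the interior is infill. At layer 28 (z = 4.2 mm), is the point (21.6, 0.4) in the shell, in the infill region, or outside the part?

At z = 4.2 mm: the cube (footprint 23.5×22) is included at this height; the r=7.5 cylinder at (13, 8.5) contributes a regular 6-gon of circumradius 7.5; the cube at (-2.5, 15) does not reach this height (z outside [-1.5, 3]); the cube at (-2.5, -2) (footprint 15×23) is included at this height; Subtracting the remaining from the first: starting from the 23.5×22 cube, the r=7.5 cylinder at (13, 8.5) lies wholly inside it (removes its full 146.14 mm² and its 45.00 mm outline becomes a hole wall); the 15×23 cube at (-2.5, -2) partially overlaps it — only the 195.92 mm² overlap (of its 345.00 mm²) is removed, clipping the outline — 1 connected region. Overall, the cross-section is a single solid region. The nearest boundary edge runs (23.50, 0.00)→(12.50, 0.00); distance from the point to it = 0.40 mm. The point is inside the cross-section, 0.40 mm from the nearest boundary — within the 1.6 mm shell band (4 × 0.4).

shell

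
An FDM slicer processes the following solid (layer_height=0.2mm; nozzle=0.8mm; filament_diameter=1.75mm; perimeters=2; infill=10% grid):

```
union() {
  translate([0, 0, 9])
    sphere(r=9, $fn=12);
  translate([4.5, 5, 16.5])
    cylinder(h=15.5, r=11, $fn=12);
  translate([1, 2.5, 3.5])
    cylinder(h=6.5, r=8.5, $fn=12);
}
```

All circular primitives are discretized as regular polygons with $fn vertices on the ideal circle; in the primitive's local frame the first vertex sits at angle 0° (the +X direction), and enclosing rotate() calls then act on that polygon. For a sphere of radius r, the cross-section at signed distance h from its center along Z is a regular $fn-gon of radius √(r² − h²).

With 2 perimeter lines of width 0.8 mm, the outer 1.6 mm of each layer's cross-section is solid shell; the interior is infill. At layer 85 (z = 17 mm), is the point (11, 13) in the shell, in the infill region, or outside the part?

At z = 17 mm: the r=9 sphere contributes a regular 12-gon of circumradius √(9²−8²) = 4.123; the r=11 cylinder at (4.5, 5) contributes a regular 12-gon of circumradius 11; the cylinder at (1, 2.5) is not intersected at this z (z outside [3.5, 10]); Taking the union: the regions partially overlap (shared area 50.83 mm²), so overlapping operands fuse into one piece — 1 connected region. Overall, the cross-section is a single solid region. The nearest boundary edge runs (10.00, 14.53)→(14.03, 10.50); distance from the point to it = 0.37 mm. The point is inside the cross-section, 0.37 mm from the nearest boundary — within the 1.6 mm shell band (2 × 0.8).

shell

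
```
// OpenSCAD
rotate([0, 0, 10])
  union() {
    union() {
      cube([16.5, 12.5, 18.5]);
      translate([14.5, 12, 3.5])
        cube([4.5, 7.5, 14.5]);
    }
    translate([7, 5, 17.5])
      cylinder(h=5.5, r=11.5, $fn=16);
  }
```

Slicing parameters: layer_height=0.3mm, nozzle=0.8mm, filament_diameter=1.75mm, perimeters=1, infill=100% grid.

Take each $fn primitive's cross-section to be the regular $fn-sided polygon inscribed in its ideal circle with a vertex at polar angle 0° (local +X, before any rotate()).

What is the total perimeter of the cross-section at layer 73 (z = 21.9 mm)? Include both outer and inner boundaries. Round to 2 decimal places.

At z = 21.9 mm: the cube is not intersected at this z (z outside [0, 18.5]); the cube at (14.5, 12) is absent (z outside [3.5, 18]); Taking the union: nothing is present at this height; the r=11.5 cylinder at (7, 5) gives a regular 16-gon of circumradius 11.5 (constant along its height) (perimeter = 2·16·11.500·sin(180°/16) = 71.79 mm); Combining (union): only the r=11.5 cylinder at (7, 5) is present, so the union is just that shape — boundary = 71.79 mm; (rotated 10° about Z; rotation is an isometry so areas/perimeters/island counts are preserved). Overall, the cross-section is a single solid region. Total boundary length (outer) = 71.79 mm.

71.79 mm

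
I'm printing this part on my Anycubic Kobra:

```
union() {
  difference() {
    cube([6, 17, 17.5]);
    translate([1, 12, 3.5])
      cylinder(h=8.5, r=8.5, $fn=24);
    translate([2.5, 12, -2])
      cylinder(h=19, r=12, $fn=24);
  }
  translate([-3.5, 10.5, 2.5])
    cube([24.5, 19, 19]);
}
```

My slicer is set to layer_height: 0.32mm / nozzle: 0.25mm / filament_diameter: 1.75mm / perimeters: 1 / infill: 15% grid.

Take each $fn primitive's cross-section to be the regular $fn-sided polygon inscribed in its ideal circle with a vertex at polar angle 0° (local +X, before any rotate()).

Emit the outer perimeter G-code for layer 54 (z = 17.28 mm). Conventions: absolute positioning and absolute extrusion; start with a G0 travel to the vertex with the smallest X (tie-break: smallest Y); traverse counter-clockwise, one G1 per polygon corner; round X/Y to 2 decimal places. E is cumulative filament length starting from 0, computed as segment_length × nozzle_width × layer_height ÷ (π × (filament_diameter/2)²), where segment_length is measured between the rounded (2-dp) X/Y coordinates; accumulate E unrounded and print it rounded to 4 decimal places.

At z = 17.28 mm: the 6×17 cube contributes its full rectangle; the cylinder at (1, 12) does not reach this height (z outside [3.5, 12]); the cylinder at (2.5, 12) is not intersected at this z (z outside [-2, 17]); Taking the first minus the rest: none of the subtracted shapes is present at this height, so the 6×17 cube is unchanged — 1 connected region; the cube at (-3.5, 10.5) (footprint 24.5×19) is included at this height; Merging all regions: the regions partially overlap (shared area 39.00 mm²), so overlapping operands fuse into one piece — 1 connected region. The outline is a single polygon with 8 vertices. Extrusion per mm of travel: 0.25 × 0.32 / (π × 0.875²) = 0.033260. Accumulating E over each segment gives final E = 3.5921.

G0 X-3.50 Y10.50 Z17.28
G1 X0.00 Y10.50 E0.1164
G1 X0.00 Y0.00 E0.4656
G1 X6.00 Y0.00 E0.6652
G1 X6.00 Y10.50 E1.0144
G1 X21.00 Y10.50 E1.5133
G1 X21.00 Y29.50 E2.1453
G1 X-3.50 Y29.50 E2.9602
G1 X-3.50 Y10.50 E3.5921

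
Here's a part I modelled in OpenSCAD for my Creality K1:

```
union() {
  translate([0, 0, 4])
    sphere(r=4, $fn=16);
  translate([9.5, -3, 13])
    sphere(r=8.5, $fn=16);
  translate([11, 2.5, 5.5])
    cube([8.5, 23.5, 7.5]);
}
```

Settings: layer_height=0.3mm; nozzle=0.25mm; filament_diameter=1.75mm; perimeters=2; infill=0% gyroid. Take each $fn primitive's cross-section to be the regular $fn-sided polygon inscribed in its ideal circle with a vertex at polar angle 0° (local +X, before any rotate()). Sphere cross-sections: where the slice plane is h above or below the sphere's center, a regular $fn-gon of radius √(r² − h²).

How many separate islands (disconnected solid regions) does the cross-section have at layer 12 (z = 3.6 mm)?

At z = 3.6 mm: the r=4 sphere contributes a regular 16-gon of circumradius √(4²−0.4²) = 3.980; the sphere at (9.5, -3) is not intersected at this z (|z−center|=9.400 > r=8.5); the cube at (11, 2.5) is not intersected at this z (z outside [5.5, 13]); Combining (union): only the r=4 sphere is present, so the union is just that shape — 1 connected region. Overall, the cross-section is a single solid region. Island count = 1.

1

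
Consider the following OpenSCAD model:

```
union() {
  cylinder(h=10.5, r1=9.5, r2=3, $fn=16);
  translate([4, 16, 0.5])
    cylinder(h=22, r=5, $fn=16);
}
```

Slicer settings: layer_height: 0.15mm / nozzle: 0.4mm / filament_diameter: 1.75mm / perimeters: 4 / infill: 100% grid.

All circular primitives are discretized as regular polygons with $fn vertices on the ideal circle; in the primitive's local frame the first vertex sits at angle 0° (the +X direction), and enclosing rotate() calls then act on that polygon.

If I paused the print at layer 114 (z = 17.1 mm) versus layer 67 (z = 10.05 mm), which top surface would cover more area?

layer 67 (z = 10.05 mm)

Layer 114 (z = 17.1): the cone does not reach this height (z outside [0, 10.5]); the cylinder at (4, 16): section is a regular 16-gon, circumradius r=5 (area = (16/2)·5.000²·sin(360°/16) = 76.54 mm²); Taking the union: only the r=5 cylinder at (4, 16) is present, so the union is just that shape — area = 76.54 mm². So its area = 76.54 mm². Layer 67 (z = 10.05): the cone: at t=0.957 of its height the radius interpolates to r₁+(r₂−r₁)t = 3.279, giving a regular 16-gon of that circumradius (area = (16/2)·3.279²·sin(360°/16) = 32.91 mm²); the r=5 cylinder at (4, 16) gives a regular 16-gon of circumradius 5 (constant along its height) (area = (16/2)·5.000²·sin(360°/16) = 76.54 mm²); Merging all regions: the 2 present regions are separate (no shared area or edge), so areas and boundary lengths simply add and each stays a separate island — area = 109.44 mm². So its area = 109.44 mm². Layer 67 is larger (109.44 vs 76.54 mm²).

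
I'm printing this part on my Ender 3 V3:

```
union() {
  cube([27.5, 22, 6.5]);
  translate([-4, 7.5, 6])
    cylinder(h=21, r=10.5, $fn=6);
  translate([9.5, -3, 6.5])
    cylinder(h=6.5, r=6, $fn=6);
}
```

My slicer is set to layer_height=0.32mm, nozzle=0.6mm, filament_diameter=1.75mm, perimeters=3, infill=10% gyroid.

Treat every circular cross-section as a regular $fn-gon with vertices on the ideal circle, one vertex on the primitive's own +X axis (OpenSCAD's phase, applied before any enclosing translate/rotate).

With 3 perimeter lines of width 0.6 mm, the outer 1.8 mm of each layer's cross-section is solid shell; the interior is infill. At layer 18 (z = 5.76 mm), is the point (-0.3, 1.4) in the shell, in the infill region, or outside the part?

At z = 5.76 mm: the cube is present — its section is the full 27.5×22 rectangle; the cylinder at (-4, 7.5) does not reach this height (z outside [6, 27]); the cylinder at (9.5, -3) is not intersected at this z (z outside [6.5, 13]); Taking the union: only the 27.5×22 cube is present, so the union is just that shape — 1 connected region. Overall, the cross-section is a single solid region. The nearest boundary edge runs (0.00, 22.00)→(0.00, 0.00); distance from the point to it = 0.30 mm. The point is not inside any of the regions above, so it lies outside the cross-section (0.30 mm from the nearest boundary).

outside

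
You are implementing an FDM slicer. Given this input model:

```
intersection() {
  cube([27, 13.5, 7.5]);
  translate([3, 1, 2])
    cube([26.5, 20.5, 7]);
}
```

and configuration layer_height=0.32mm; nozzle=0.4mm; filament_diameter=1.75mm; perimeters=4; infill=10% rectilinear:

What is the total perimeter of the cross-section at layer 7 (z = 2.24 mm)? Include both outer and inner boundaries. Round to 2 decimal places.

73.00 mm

At z = 2.24 mm: the cube (footprint 27×13.5) is included at this height (perimeter 81.00 mm); the 26.5×20.5 cube at (3, 1) contributes its full rectangle (perimeter 94.00 mm); Taking the intersection: the 26.5×20.5 cube at (3, 1) partially overlaps the 27×13.5 cube; clipping to the common part keeps 300.00 mm² — boundary = 73.00 mm. Overall, the cross-section is a single solid region. Total boundary length (outer) = 73.00 mm.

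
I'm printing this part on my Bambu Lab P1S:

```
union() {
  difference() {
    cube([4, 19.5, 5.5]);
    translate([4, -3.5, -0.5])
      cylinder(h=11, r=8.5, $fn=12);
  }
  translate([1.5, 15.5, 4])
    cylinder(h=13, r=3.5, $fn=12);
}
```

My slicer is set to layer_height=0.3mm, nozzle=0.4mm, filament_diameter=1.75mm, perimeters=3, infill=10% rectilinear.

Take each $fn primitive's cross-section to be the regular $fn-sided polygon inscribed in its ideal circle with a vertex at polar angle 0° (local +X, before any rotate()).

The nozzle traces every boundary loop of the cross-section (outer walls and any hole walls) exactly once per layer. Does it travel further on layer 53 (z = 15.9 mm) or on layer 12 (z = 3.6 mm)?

Layer 53 (z = 15.9): the cube is absent (z outside [0, 5.5]); the cylinder at (4, -3.5) is absent (z outside [-0.5, 10.5]); After the difference (first − rest): the first operand is absent here, so nothing remains; the r=3.5 cylinder at (1.5, 15.5) contributes a regular 12-gon of circumradius 3.5 (perimeter = 2·12·3.500·sin(180°/12) = 21.74 mm); Combining (union): only the r=3.5 cylinder at (1.5, 15.5) is present, so the union is just that shape — boundary = 21.74 mm. So its perimeter = 21.74 mm. Layer 12 (z = 3.6): the 4×19.5 cube contributes its full rectangle (perimeter 47.00 mm); the cylinder at (4, -3.5): section is a regular 12-gon, circumradius r=8.5 (perimeter = 2·12·8.500·sin(180°/12) = 52.80 mm); Subtracting the remaining from the first: starting from the 4×19.5 cube, the r=8.5 cylinder at (4, -3.5) partially overlaps it — only the 17.86 mm² overlap (of its 216.75 mm²) is removed, clipping the outline — boundary = 38.21 mm; the cylinder at (1.5, 15.5) does not reach this height (z outside [4, 17]); Combining (union): only that combined region is present, so the union is just that shape — boundary = 38.21 mm. So its perimeter = 38.21 mm. Layer 12 is larger (38.21 vs 21.74 mm).

layer 12 (z = 3.6 mm)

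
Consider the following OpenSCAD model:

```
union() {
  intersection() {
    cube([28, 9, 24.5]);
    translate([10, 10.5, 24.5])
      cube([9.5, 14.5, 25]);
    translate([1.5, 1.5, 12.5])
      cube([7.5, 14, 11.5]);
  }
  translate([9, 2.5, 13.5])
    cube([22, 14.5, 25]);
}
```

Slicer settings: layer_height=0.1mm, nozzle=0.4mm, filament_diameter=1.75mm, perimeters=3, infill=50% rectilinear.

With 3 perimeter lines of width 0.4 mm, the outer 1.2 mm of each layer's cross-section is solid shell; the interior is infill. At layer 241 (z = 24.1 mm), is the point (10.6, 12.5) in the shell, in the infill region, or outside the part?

infill

At z = 24.1 mm: the cube (footprint 28×9) is included at this height; the cube at (10, 10.5) is not intersected at this z (z outside [24.5, 49.5]); the cube at (1.5, 1.5) is absent (z outside [12.5, 24]); After intersecting: at least one operand is absent at this height, so nothing remains; the cube at (9, 2.5) (footprint 22×14.5) is included at this height; Taking the union: only the 22×14.5 cube at (9, 2.5) is present, so the union is just that shape — 1 connected region. Overall, the cross-section is a single solid region. The nearest boundary edge runs (9.00, 17.00)→(9.00, 2.50); distance from the point to it = 1.60 mm. The point is inside the cross-section and 1.60 mm from the nearest boundary — more than the 1.2 mm shell width (3 × 0.4), so it's in the infill interior.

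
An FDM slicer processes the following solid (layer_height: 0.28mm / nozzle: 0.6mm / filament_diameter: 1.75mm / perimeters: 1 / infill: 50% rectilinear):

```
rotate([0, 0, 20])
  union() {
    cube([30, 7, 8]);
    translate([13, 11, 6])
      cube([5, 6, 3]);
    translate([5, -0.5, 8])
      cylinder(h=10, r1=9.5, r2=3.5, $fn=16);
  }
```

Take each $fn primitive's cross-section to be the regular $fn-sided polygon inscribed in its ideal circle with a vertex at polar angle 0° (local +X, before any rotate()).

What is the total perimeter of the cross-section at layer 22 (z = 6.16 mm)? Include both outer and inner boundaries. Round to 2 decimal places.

96.00 mm

At z = 6.16 mm: the cube (footprint 30×7) is included at this height (perimeter 74.00 mm); the 5×6 cube at (13, 11) contributes its full rectangle (perimeter 22.00 mm); the cone at (5, -0.5) does not reach this height (z outside [8, 18]); Combining (union): the 2 present regions are separate (no shared area or edge), so areas and boundary lengths simply add and each stays a separate island — boundary = 96.00 mm; (rotated 20° about Z; rotation is an isometry so areas/perimeters/island counts are preserved). Overall, the cross-section has 2 separate islands. Total boundary length (outer) = 96.00 mm.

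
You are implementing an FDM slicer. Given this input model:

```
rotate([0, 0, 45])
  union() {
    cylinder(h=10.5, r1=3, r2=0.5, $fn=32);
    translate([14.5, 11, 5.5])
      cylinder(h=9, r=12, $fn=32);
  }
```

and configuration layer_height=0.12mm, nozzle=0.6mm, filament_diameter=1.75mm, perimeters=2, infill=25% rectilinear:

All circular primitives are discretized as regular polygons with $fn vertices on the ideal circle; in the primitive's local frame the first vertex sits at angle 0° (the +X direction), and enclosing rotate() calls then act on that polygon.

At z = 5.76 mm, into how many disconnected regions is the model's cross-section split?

2

At z = 5.76 mm: the cone (r1=3→r2=0.5) has section circumradius 1.629 here — a regular 32-gon; the cylinder at (14.5, 11): section is a regular 32-gon, circumradius r=12; Combining (union): the 2 present regions are separate (no shared area or edge), so areas and boundary lengths simply add and each stays a separate island — 2 connected regions; (whole slice rotated 45° about Z — lengths, areas and connectivity unchanged). The result has 2 disconnected regions.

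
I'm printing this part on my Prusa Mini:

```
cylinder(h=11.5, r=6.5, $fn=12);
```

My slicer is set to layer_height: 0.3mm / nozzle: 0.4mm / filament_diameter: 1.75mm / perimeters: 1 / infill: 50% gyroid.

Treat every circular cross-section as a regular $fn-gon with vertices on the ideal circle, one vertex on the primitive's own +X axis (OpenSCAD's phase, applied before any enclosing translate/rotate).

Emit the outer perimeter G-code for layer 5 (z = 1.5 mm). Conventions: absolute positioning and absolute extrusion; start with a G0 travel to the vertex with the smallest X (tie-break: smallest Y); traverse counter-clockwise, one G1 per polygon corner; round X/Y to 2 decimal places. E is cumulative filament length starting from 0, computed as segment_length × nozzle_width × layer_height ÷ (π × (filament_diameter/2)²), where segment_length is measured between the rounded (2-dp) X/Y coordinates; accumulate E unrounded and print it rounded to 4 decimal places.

G0 X-6.50 Y0.00 Z1.50
G1 X-5.63 Y-3.25 E0.1679
G1 X-3.25 Y-5.63 E0.3358
G1 X0.00 Y-6.50 E0.5036
G1 X3.25 Y-5.63 E0.6715
G1 X5.63 Y-3.25 E0.8394
G1 X6.50 Y0.00 E1.0073
G1 X5.63 Y3.25 E1.1751
G1 X3.25 Y5.63 E1.3430
G1 X0.00 Y6.50 E1.5109
G1 X-3.25 Y5.63 E1.6787
G1 X-5.63 Y3.25 E1.8467
G1 X-6.50 Y0.00 E2.0145

At z = 1.5 mm: the r=6.5 cylinder gives a regular 12-gon of circumradius 6.5 (constant along its height). The outline is a single polygon with 12 vertices. Extrusion per mm of travel: 0.4 × 0.3 / (π × 0.875²) = 0.049890. Accumulating E over each segment gives final E = 2.0145.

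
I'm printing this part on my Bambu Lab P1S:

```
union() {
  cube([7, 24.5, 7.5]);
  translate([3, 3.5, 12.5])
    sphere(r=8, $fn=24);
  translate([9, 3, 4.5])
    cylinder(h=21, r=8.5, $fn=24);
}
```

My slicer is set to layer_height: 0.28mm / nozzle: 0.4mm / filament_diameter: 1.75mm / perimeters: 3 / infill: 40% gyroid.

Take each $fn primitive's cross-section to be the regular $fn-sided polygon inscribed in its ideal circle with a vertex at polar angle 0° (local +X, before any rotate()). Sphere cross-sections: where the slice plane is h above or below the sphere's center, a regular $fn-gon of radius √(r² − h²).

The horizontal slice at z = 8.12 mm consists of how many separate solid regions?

1

At z = 8.12 mm: the cube is not intersected at this z (z outside [0, 7.5]); the sphere at (3, 3.5): section is a regular 24-gon, circumradius = √(r²−h²) = √(8²−4.38²) = 6.694; the r=8.5 cylinder at (9, 3) gives a regular 24-gon of circumradius 8.5 (constant along its height); Taking the union: the regions partially overlap (shared area 88.91 mm²), so overlapping operands fuse into one piece — 1 connected region. The result has 1 disconnected region.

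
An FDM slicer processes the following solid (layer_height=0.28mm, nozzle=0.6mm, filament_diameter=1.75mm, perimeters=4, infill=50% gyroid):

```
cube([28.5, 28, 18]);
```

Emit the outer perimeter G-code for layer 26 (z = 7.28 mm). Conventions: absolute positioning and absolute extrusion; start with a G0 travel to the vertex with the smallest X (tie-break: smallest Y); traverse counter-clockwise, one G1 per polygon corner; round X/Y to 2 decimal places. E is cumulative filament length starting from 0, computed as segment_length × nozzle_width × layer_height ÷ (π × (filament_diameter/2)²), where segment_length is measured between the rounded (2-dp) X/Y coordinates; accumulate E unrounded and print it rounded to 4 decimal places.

At z = 7.28 mm: the cube is present — its section is the full 28.5×28 rectangle. The outline is a single polygon with 4 vertices. Extrusion per mm of travel: 0.6 × 0.28 / (π × 0.875²) = 0.069846. Accumulating E over each segment gives final E = 7.8926.

G0 X0.00 Y0.00 Z7.28
G1 X28.50 Y0.00 E1.9906
G1 X28.50 Y28.00 E3.9463
G1 X0.00 Y28.00 E5.9369
G1 X0.00 Y0.00 E7.8926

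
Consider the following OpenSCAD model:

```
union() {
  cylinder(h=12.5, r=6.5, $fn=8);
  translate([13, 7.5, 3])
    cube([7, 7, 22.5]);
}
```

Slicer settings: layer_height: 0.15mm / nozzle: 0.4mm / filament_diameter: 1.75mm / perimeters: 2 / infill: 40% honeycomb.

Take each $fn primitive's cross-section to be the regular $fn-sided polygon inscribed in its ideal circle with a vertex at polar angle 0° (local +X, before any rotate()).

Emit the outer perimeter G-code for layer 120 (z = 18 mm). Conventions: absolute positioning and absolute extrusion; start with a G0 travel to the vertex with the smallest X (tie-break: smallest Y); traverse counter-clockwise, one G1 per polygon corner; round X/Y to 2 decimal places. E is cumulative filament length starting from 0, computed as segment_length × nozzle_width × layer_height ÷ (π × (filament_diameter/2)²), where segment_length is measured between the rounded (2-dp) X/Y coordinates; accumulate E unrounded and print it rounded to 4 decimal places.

G0 X13.00 Y7.50 Z18.00
G1 X20.00 Y7.50 E0.1746
G1 X20.00 Y14.50 E0.3492
G1 X13.00 Y14.50 E0.5238
G1 X13.00 Y7.50 E0.6985

At z = 18 mm: the cylinder is not intersected at this z (z outside [0, 12.5]); the 7×7 cube at (13, 7.5) contributes its full rectangle; Merging all regions: only the 7×7 cube at (13, 7.5) is present, so the union is just that shape — 1 connected region. The outline is a single polygon with 4 vertices. Extrusion per mm of travel: 0.4 × 0.15 / (π × 0.875²) = 0.024945. Accumulating E over each segment gives final E = 0.6985.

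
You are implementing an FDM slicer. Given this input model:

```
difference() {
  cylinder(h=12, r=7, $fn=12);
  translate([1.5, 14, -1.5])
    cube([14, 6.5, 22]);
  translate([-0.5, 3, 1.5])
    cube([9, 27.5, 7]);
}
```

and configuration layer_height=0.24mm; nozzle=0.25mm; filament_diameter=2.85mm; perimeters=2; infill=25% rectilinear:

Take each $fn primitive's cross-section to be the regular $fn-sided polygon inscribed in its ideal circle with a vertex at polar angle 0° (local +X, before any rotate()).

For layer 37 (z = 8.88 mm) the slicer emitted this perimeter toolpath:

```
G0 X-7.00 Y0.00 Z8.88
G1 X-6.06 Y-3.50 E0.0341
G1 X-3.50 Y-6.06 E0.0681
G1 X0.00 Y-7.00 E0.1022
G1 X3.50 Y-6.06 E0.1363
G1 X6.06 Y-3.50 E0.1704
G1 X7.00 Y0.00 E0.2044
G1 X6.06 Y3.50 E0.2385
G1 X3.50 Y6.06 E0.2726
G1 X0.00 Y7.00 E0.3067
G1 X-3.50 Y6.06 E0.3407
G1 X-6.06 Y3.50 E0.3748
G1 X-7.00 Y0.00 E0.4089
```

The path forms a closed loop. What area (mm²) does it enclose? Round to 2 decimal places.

Apply the shoelace formula to the sequence of (X, Y) vertices; enclosed area = 146.95 mm².

146.95 mm²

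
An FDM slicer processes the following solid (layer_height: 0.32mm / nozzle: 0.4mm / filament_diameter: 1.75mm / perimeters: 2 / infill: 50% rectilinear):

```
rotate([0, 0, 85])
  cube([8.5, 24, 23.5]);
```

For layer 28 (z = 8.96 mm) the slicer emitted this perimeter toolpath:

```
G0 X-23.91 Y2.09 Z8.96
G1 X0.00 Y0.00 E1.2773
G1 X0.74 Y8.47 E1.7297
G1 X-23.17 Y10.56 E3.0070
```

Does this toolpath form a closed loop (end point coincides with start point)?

Start point (G0): (-23.91, 2.09). End point (last G1): the path does not return to the start — open.

no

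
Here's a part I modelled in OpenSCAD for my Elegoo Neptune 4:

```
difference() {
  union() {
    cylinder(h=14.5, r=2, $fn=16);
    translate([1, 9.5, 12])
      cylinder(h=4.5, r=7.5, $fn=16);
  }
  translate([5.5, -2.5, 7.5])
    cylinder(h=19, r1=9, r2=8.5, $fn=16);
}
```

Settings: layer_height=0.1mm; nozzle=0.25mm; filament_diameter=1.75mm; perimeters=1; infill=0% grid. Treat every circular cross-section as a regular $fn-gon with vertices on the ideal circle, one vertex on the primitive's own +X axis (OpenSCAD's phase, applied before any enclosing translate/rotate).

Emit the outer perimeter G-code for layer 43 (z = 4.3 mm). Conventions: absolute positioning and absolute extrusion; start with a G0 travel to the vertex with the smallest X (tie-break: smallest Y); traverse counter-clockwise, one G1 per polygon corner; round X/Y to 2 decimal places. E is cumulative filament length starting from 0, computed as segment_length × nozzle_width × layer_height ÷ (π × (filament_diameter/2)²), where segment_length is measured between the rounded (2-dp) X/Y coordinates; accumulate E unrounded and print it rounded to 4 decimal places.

G0 X-2.00 Y0.00 Z4.30
G1 X-1.85 Y-0.77 E0.0082
G1 X-1.41 Y-1.41 E0.0162
G1 X-0.77 Y-1.85 E0.0243
G1 X0.00 Y-2.00 E0.0325
G1 X0.77 Y-1.85 E0.0406
G1 X1.41 Y-1.41 E0.0487
G1 X1.85 Y-0.77 E0.0568
G1 X2.00 Y0.00 E0.0649
G1 X1.85 Y0.77 E0.0731
G1 X1.41 Y1.41 E0.0811
G1 X0.77 Y1.85 E0.0892
G1 X0.00 Y2.00 E0.0974
G1 X-0.77 Y1.85 E0.1055
G1 X-1.41 Y1.41 E0.1136
G1 X-1.85 Y0.77 E0.1217
G1 X-2.00 Y0.00 E0.1298

At z = 4.3 mm: the cylinder: section is a regular 16-gon, circumradius r=2; the cylinder at (1, 9.5) does not reach this height (z outside [12, 16.5]); Taking the union: only the r=2 cylinder is present, so the union is just that shape — 1 connected region; the cone at (5.5, -2.5) is not intersected at this z (z outside [7.5, 26.5]); Taking the first minus the rest: none of the subtracted shapes is present at this height, so the result so far is unchanged — 1 connected region. The outline is a single polygon with 16 vertices. Extrusion per mm of travel: 0.25 × 0.1 / (π × 0.875²) = 0.010394. Accumulating E over each segment gives final E = 0.1298.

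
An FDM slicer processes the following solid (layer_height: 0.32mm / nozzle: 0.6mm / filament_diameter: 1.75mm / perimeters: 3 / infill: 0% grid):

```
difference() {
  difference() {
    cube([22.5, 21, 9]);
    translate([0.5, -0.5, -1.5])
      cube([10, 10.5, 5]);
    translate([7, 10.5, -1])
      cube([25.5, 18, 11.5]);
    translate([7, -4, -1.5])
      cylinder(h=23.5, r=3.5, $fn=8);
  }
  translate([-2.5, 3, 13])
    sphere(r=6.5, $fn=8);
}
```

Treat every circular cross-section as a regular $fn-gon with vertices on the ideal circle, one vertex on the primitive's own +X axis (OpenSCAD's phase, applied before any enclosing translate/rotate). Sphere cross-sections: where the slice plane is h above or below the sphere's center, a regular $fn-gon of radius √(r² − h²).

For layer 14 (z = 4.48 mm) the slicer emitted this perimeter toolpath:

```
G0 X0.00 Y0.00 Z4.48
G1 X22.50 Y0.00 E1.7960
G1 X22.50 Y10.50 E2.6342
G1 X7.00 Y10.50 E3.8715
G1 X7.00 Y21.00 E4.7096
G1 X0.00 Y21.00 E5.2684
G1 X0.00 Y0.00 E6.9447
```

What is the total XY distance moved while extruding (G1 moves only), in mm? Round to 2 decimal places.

Sum the Euclidean lengths of each G1 segment: total = 87.00 mm.

87.00 mm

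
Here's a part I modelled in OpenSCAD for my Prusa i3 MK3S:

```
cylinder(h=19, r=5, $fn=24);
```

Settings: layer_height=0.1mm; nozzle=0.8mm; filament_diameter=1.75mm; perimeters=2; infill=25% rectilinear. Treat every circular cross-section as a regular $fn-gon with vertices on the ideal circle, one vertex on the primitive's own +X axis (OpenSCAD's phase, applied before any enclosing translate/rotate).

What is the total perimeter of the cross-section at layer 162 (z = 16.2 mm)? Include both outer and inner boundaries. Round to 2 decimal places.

31.33 mm

At z = 16.2 mm: the r=5 cylinder gives a regular 24-gon of circumradius 5 (constant along its height) (perimeter = 2·24·5.000·sin(180°/24) = 31.33 mm). Overall, the cross-section is a single solid region. Total boundary length (outer) = 31.33 mm.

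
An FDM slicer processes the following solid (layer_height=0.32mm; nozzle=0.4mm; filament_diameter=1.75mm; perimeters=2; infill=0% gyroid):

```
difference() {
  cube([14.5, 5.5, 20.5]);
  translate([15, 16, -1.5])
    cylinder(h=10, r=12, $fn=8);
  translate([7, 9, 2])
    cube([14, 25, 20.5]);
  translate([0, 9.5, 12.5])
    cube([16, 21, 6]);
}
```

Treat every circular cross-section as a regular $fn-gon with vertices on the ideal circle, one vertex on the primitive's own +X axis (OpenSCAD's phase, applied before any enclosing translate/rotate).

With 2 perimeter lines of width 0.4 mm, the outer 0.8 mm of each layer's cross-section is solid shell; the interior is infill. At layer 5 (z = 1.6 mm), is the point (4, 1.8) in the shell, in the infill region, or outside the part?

infill

At z = 1.6 mm: the cube is present — its section is the full 14.5×5.5 rectangle; the r=12 cylinder at (15, 16) contributes a regular 8-gon of circumradius 12; the cube at (7, 9) is absent (z outside [2, 22.5]); the cube at (0, 9.5) does not reach this height (z outside [12.5, 18.5]); After the difference (first − rest): starting from the 14.5×5.5 cube, the r=12 cylinder at (15, 16) partially overlaps it — only the 2.02 mm² overlap (of its 407.29 mm²) is removed, clipping the outline — 1 connected region. Overall, the cross-section is a single solid region. The nearest boundary edge runs (14.50, 0.00)→(0.00, 0.00); distance from the point to it = 1.80 mm. The point is inside the cross-section and 1.80 mm from the nearest boundary — more than the 0.8 mm shell width (2 × 0.4), so it's in the infill interior.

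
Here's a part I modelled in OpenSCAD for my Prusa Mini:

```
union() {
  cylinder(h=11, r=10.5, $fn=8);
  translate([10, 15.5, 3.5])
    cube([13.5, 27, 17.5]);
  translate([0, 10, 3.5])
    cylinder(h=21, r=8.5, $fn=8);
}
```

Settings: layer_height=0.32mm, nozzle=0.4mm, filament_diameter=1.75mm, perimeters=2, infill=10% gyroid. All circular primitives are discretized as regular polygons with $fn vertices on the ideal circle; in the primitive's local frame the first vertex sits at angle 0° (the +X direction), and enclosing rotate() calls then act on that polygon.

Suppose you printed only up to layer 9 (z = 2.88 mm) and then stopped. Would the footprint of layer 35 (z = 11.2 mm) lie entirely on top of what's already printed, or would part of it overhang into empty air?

part overhangs

Compare the two slices. At z = 2.88: the r=10.5 cylinder contributes a regular 8-gon of circumradius 10.5 (area = (8/2)·10.500²·sin(360°/8) = 311.83 mm²); the cube at (10, 15.5) is absent (z outside [3.5, 21]); the cylinder at (0, 10) is not intersected at this z (z outside [3.5, 24.5]); Combining (union): only the r=10.5 cylinder is present, so the union is just that shape — area = 311.83 mm². At z = 11.2: the cylinder is not intersected at this z (z outside [0, 11]); the 13.5×27 cube at (10, 15.5) contributes its full rectangle (area 364.50 mm²); the r=8.5 cylinder at (0, 10) gives a regular 8-gon of circumradius 8.5 (constant along its height) (area = (8/2)·8.500²·sin(360°/8) = 204.35 mm²); Taking the union: the 2 present regions are separate (no shared area or edge), so areas and boundary lengths simply add and each stays a separate island — area = 568.85 mm². Checking containment: at z = 11.2 the cross-section extends beyond the z = 2.88 cross-section by about 484.88 mm².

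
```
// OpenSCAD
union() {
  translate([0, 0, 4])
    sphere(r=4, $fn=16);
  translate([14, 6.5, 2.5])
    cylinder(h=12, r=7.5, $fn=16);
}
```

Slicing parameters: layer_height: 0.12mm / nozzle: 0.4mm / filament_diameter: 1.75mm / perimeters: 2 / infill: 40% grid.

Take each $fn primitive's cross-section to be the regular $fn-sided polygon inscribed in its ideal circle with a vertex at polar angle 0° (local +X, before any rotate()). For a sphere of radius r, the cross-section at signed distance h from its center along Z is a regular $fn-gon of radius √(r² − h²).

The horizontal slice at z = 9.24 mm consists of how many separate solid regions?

At z = 9.24 mm: the sphere does not reach this height (|z−center|=5.240 > r=4); the cylinder at (14, 6.5): section is a regular 16-gon, circumradius r=7.5; Merging all regions: only the r=7.5 cylinder at (14, 6.5) is present, so the union is just that shape — 1 connected region. The result has 1 disconnected region.

1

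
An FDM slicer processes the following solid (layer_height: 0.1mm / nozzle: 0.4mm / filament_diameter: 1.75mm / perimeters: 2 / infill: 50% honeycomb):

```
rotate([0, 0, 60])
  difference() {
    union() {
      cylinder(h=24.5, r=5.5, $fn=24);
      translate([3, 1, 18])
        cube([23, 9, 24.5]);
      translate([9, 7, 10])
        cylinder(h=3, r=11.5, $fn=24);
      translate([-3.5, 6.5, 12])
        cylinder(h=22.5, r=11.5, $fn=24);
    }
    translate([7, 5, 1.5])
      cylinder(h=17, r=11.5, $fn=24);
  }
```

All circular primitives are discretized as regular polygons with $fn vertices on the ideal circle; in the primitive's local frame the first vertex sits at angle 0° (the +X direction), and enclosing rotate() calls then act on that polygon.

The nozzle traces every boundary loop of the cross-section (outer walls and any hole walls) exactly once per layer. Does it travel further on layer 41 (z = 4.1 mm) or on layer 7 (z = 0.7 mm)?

Layer 41 (z = 4.1): the cylinder: section is a regular 24-gon, circumradius r=5.5 (perimeter = 2·24·5.500·sin(180°/24) = 34.46 mm); the cube at (3, 1) is not intersected at this z (z outside [18, 42.5]); the cylinder at (9, 7) does not reach this height (z outside [10, 13]); the cylinder at (-3.5, 6.5) does not reach this height (z outside [12, 34.5]); Merging all regions: only the r=5.5 cylinder is present, so the union is just that shape — boundary = 34.46 mm; the r=11.5 cylinder at (7, 5) contributes a regular 24-gon of circumradius 11.5 (perimeter = 2·24·11.500·sin(180°/24) = 72.05 mm); Subtracting the remaining from the first: starting from the result so far, the r=11.5 cylinder at (7, 5) partially overlaps it — only the 72.82 mm² overlap (of its 410.75 mm²) is removed, clipping the outline — boundary = 25.00 mm; (whole slice rotated 60° about Z — lengths, areas and connectivity unchanged). So its perimeter = 25.00 mm. Layer 7 (z = 0.7): the r=5.5 cylinder contributes a regular 24-gon of circumradius 5.5 (perimeter = 2·24·5.500·sin(180°/24) = 34.46 mm); the cube at (3, 1) does not reach this height (z outside [18, 42.5]); the cylinder at (9, 7) does not reach this height (z outside [10, 13]); the cylinder at (-3.5, 6.5) is not intersected at this z (z outside [12, 34.5]); Taking the union: only the r=5.5 cylinder is present, so the union is just that shape — boundary = 34.46 mm; the cylinder at (7, 5) is not intersected at this z (z outside [1.5, 18.5]); After the difference (first − rest): none of the subtracted shapes is present at this height, so the result so far is unchanged — boundary = 34.46 mm; (rotated 60° about Z; rotation is an isometry so areas/perimeters/island counts are preserved). So its perimeter = 34.46 mm. Layer 7 is larger (34.46 vs 25.00 mm).

layer 7 (z = 0.7 mm)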